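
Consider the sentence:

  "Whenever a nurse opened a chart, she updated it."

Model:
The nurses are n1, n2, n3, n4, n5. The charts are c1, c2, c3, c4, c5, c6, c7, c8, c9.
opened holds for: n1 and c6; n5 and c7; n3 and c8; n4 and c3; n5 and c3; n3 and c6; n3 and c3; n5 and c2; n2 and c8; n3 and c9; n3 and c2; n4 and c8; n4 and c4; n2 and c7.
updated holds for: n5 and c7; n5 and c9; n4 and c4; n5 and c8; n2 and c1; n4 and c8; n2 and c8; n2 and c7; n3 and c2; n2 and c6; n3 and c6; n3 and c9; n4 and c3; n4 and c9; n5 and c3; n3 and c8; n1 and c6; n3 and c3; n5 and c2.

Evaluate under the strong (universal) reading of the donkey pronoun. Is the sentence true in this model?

"it" takes "a chart" as antecedent — a donkey pronoun bound across the clause boundary.
Strong reading: for every (n,c) with opened(n,c), updated(n,c).
Restrictor pairs: (n1,c6) ✓  (n2,c7) ✓  (n2,c8) ✓  (n3,c2) ✓  (n3,c3) ✓  (n3,c6) ✓  (n3,c8) ✓  (n3,c9) ✓  (n4,c3) ✓  (n4,c4) ✓  (n4,c8) ✓  (n5,c2) ✓  (n5,c3) ✓  (n5,c7) ✓
Every restrictor pair satisfies the scope.

True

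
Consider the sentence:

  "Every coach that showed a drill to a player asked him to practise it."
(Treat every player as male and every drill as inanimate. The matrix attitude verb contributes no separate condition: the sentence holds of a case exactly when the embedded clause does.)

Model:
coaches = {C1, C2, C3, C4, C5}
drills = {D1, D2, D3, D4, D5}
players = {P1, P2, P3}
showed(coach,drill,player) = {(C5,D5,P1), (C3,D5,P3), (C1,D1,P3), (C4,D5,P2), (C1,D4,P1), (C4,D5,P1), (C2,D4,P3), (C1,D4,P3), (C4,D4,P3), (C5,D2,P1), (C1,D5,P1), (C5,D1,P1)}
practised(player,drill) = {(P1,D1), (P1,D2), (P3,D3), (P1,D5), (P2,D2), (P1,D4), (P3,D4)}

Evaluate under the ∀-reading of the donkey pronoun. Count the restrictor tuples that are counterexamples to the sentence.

3

"him" takes "a player" as antecedent and "it" takes "a drill"; both are donkey pronouns co-varying with the restrictor.
Strong reading: for every (c,d,p) with showed(c,d,p), practised(p,d).
Restrictor triples: (C1,D1,P3)→practised(P3,D1) ✗  (C1,D4,P1)→practised(P1,D4) ✓  (C1,D4,P3)→practised(P3,D4) ✓  (C1,D5,P1)→practised(P1,D5) ✓  (C2,D4,P3)→practised(P3,D4) ✓  (C3,D5,P3)→practised(P3,D5) ✗  (C4,D4,P3)→practised(P3,D4) ✓  (C4,D5,P1)→practised(P1,D5) ✓  (C4,D5,P2)→practised(P2,D5) ✗  (C5,D1,P1)→practised(P1,D1) ✓  (C5,D2,P1)→practised(P1,D2) ✓  (C5,D5,P1)→practised(P1,D5) ✓
Counterexamples (restrictor triples failing the scope): 3.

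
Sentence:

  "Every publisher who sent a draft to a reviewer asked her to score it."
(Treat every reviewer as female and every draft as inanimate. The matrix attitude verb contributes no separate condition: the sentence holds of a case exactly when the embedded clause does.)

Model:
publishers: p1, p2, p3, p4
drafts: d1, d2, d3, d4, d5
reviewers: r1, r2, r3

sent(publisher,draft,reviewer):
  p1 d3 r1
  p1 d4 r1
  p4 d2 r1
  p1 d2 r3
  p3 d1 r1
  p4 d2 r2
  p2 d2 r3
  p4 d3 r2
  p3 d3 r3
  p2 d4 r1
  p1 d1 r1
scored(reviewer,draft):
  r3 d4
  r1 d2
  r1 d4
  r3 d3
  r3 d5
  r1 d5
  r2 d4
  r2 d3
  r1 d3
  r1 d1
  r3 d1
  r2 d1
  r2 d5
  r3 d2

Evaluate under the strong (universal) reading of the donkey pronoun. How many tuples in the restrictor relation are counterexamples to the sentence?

"her" takes "a reviewer" as antecedent and "it" takes "a draft"; both are donkey pronouns co-varying with the restrictor.
Strong reading: for every (p,d,r) with sent(p,d,r), scored(r,d).
Restrictor triples: (p1,d1,r1)→scored(r1,d1) ✓  (p1,d2,r3)→scored(r3,d2) ✓  (p1,d3,r1)→scored(r1,d3) ✓  (p1,d4,r1)→scored(r1,d4) ✓  (p2,d2,r3)→scored(r3,d2) ✓  (p2,d4,r1)→scored(r1,d4) ✓  (p3,d1,r1)→scored(r1,d1) ✓  (p3,d3,r3)→scored(r3,d3) ✓  (p4,d2,r1)→scored(r1,d2) ✓  (p4,d2,r2)→scored(r2,d2) ✗  (p4,d3,r2)→scored(r2,d3) ✓
Counterexamples (restrictor triples failing the scope): 1.

1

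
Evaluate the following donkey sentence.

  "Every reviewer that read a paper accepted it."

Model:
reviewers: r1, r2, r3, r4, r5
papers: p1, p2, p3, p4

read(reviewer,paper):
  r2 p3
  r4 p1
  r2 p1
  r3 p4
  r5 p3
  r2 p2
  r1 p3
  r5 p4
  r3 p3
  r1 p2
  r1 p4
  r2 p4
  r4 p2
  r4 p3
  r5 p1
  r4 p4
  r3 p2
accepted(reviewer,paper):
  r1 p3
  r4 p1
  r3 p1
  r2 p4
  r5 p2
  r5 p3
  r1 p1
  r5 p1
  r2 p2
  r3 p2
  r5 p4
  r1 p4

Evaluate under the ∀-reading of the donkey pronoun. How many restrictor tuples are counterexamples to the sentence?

8

"it" takes "a paper" as antecedent — a donkey pronoun bound across the clause boundary.
Strong reading: for every (r,p) with read(r,p), accepted(r,p).
Restrictor pairs: (r1,p2) ✗  (r1,p3) ✓  (r1,p4) ✓  (r2,p1) ✗  (r2,p2) ✓  (r2,p3) ✗  (r2,p4) ✓  (r3,p2) ✓  (r3,p3) ✗  (r3,p4) ✗  (r4,p1) ✓  (r4,p2) ✗  (r4,p3) ✗  (r4,p4) ✗  (r5,p1) ✓  (r5,p3) ✓  (r5,p4) ✓
Counterexamples (restrictor pairs failing the scope): 8.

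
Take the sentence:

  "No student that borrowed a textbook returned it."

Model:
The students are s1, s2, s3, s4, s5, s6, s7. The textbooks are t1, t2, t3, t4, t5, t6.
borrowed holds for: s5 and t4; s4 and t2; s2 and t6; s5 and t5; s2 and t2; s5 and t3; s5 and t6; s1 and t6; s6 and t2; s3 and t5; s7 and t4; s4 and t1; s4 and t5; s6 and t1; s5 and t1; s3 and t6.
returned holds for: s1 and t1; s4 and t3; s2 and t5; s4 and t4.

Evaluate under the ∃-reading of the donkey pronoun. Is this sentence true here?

True

"it" takes "a textbook" as antecedent — a donkey pronoun bound across the clause boundary.
Truth condition: for no (s,t) with borrowed(s,t) does returned(s,t) hold.
Restrictor pairs — does the scope hold? (s1,t6):fails  (s2,t2):fails  (s2,t6):fails  (s3,t5):fails  (s3,t6):fails  (s4,t1):fails  (s4,t2):fails  (s4,t5):fails  (s5,t1):fails  (s5,t3):fails  (s5,t4):fails  (s5,t5):fails  (s5,t6):fails  (s6,t1):fails  (s6,t2):fails  (s7,t4):fails
Scope holds for no restrictor pair, so the sentence is true.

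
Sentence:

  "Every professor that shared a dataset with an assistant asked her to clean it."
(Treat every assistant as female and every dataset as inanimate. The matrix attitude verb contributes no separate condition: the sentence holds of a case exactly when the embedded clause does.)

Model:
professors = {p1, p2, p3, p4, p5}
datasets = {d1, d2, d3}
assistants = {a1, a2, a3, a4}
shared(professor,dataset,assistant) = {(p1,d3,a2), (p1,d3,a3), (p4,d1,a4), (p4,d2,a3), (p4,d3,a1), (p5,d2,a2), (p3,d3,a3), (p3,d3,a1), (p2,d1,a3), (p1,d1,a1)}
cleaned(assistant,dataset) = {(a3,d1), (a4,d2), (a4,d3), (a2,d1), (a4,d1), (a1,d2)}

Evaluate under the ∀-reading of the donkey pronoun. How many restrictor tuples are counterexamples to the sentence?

8

"her" takes "an assistant" as antecedent and "it" takes "a dataset"; both are donkey pronouns co-varying with the restrictor.
Strong reading: for every (p,d,a) with shared(p,d,a), cleaned(a,d).
Restrictor triples: (p1,d1,a1)→cleaned(a1,d1) ✗  (p1,d3,a2)→cleaned(a2,d3) ✗  (p1,d3,a3)→cleaned(a3,d3) ✗  (p2,d1,a3)→cleaned(a3,d1) ✓  (p3,d3,a1)→cleaned(a1,d3) ✗  (p3,d3,a3)→cleaned(a3,d3) ✗  (p4,d1,a4)→cleaned(a4,d1) ✓  (p4,d2,a3)→cleaned(a3,d2) ✗  (p4,d3,a1)→cleaned(a1,d3) ✗  (p5,d2,a2)→cleaned(a2,d2) ✗
Counterexamples (restrictor triples failing the scope): 8.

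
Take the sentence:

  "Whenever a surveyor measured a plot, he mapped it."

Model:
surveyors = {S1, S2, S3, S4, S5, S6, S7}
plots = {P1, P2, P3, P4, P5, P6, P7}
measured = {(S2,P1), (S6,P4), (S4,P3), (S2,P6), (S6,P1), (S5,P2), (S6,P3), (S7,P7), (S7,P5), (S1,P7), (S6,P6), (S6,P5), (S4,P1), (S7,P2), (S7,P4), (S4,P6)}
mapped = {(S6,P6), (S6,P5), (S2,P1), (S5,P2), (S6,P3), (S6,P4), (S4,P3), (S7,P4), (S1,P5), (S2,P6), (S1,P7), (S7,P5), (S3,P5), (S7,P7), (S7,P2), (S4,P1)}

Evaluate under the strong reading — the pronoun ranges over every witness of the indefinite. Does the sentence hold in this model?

False

"it" takes "a plot" as antecedent — a donkey pronoun bound across the clause boundary.
Strong reading: for every (s,p) with measured(s,p), mapped(s,p).
Restrictor pairs: (S1,P7) ✓  (S2,P1) ✓  (S2,P6) ✓  (S4,P1) ✓  (S4,P3) ✓  (S4,P6) ✗  (S5,P2) ✓  (S6,P1) ✗  (S6,P3) ✓  (S6,P4) ✓  (S6,P5) ✓  (S6,P6) ✓  (S7,P2) ✓  (S7,P4) ✓  (S7,P5) ✓  (S7,P7) ✓
Counterexample: (S4,P6) is in measured but fails the scope.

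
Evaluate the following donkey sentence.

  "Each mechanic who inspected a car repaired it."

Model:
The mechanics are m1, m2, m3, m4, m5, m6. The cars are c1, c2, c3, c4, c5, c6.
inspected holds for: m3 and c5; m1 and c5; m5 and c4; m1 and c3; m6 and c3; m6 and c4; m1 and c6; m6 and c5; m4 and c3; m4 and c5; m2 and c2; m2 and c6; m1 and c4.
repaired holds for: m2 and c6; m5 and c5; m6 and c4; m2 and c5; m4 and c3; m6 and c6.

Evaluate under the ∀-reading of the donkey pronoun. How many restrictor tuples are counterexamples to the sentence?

10

"it" takes "a car" as antecedent — a donkey pronoun bound across the clause boundary.
Strong reading: for every (m,c) with inspected(m,c), repaired(m,c).
Restrictor pairs: (m1,c3) ✗  (m1,c4) ✗  (m1,c5) ✗  (m1,c6) ✗  (m2,c2) ✗  (m2,c6) ✓  (m3,c5) ✗  (m4,c3) ✓  (m4,c5) ✗  (m5,c4) ✗  (m6,c3) ✗  (m6,c4) ✓  (m6,c5) ✗
Counterexamples (restrictor pairs failing the scope): 10.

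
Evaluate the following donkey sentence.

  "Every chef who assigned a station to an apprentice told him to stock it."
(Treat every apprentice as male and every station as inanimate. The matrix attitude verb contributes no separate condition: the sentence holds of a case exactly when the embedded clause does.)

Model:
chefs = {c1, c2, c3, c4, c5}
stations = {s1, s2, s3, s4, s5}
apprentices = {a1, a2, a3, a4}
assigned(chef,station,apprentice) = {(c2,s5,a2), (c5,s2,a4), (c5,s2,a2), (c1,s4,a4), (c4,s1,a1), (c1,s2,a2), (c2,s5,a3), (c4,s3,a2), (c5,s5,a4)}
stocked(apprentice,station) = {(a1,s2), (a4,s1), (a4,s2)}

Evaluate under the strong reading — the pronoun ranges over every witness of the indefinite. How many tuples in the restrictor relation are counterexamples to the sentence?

8

"him" takes "an apprentice" as antecedent and "it" takes "a station"; both are donkey pronouns co-varying with the restrictor.
Strong reading: for every (c,s,a) with assigned(c,s,a), stocked(a,s).
Restrictor triples: (c1,s2,a2)→stocked(a2,s2) ✗  (c1,s4,a4)→stocked(a4,s4) ✗  (c2,s5,a2)→stocked(a2,s5) ✗  (c2,s5,a3)→stocked(a3,s5) ✗  (c4,s1,a1)→stocked(a1,s1) ✗  (c4,s3,a2)→stocked(a2,s3) ✗  (c5,s2,a2)→stocked(a2,s2) ✗  (c5,s2,a4)→stocked(a4,s2) ✓  (c5,s5,a4)→stocked(a4,s5) ✗
Counterexamples (restrictor triples failing the scope): 8.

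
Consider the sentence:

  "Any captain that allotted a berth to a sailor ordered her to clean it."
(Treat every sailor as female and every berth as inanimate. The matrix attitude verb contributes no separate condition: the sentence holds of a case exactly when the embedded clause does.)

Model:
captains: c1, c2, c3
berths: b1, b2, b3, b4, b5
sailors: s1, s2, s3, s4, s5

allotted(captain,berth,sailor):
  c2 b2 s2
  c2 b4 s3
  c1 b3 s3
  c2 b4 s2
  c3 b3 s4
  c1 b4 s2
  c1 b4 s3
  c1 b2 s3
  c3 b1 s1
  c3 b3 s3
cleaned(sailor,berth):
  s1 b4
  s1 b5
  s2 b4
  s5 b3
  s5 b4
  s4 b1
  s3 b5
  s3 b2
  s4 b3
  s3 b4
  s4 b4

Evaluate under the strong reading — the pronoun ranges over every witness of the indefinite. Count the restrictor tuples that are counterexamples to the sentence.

"her" takes "a sailor" as antecedent and "it" takes "a berth"; both are donkey pronouns co-varying with the restrictor.
Strong reading: for every (c,b,s) with allotted(c,b,s), cleaned(s,b).
Restrictor triples: (c1,b2,s3)→cleaned(s3,b2) ✓  (c1,b3,s3)→cleaned(s3,b3) ✗  (c1,b4,s2)→cleaned(s2,b4) ✓  (c1,b4,s3)→cleaned(s3,b4) ✓  (c2,b2,s2)→cleaned(s2,b2) ✗  (c2,b4,s2)→cleaned(s2,b4) ✓  (c2,b4,s3)→cleaned(s3,b4) ✓  (c3,b1,s1)→cleaned(s1,b1) ✗  (c3,b3,s3)→cleaned(s3,b3) ✗  (c3,b3,s4)→cleaned(s4,b3) ✓
Counterexamples (restrictor triples failing the scope): 4.

4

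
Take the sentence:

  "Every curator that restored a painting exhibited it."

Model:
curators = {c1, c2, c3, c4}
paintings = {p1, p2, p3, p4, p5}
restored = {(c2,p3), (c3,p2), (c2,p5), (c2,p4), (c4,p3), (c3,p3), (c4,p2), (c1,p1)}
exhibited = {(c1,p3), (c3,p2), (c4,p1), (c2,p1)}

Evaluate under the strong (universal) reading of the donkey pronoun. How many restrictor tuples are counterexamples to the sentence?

7

"it" takes "a painting" as antecedent — a donkey pronoun bound across the clause boundary.
Strong reading: for every (c,p) with restored(c,p), exhibited(c,p).
Restrictor pairs: (c1,p1) ✗  (c2,p3) ✗  (c2,p4) ✗  (c2,p5) ✗  (c3,p2) ✓  (c3,p3) ✗  (c4,p2) ✗  (c4,p3) ✗
Counterexamples (restrictor pairs failing the scope): 7.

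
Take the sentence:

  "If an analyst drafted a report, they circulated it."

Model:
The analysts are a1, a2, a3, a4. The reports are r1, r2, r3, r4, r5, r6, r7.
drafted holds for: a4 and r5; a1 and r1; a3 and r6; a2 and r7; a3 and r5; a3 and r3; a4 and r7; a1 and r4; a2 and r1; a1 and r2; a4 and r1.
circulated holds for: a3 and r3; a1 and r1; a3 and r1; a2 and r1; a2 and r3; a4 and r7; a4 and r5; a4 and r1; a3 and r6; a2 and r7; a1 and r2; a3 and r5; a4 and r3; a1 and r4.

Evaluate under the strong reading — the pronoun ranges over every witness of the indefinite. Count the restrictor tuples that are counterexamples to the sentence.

0

"it" takes "a report" as antecedent — a donkey pronoun bound across the clause boundary.
Strong reading: for every (a,r) with drafted(a,r), circulated(a,r).
Restrictor pairs: (a1,r1) ✓  (a1,r2) ✓  (a1,r4) ✓  (a2,r1) ✓  (a2,r7) ✓  (a3,r3) ✓  (a3,r5) ✓  (a3,r6) ✓  (a4,r1) ✓  (a4,r5) ✓  (a4,r7) ✓
Counterexamples (restrictor pairs failing the scope): 0.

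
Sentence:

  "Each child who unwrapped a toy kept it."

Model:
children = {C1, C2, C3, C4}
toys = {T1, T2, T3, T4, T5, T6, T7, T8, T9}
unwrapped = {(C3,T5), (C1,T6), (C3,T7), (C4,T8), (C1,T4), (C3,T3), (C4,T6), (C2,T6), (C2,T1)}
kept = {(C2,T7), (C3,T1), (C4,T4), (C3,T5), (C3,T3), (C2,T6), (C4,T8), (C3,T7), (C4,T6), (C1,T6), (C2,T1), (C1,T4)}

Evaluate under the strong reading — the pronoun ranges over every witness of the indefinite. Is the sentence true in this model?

"it" takes "a toy" as antecedent — a donkey pronoun bound across the clause boundary.
Strong reading: for every (c,t) with unwrapped(c,t), kept(c,t).
Restrictor pairs: (C1,T4) ✓  (C1,T6) ✓  (C2,T1) ✓  (C2,T6) ✓  (C3,T3) ✓  (C3,T5) ✓  (C3,T7) ✓  (C4,T6) ✓  (C4,T8) ✓
Every restrictor pair satisfies the scope.

True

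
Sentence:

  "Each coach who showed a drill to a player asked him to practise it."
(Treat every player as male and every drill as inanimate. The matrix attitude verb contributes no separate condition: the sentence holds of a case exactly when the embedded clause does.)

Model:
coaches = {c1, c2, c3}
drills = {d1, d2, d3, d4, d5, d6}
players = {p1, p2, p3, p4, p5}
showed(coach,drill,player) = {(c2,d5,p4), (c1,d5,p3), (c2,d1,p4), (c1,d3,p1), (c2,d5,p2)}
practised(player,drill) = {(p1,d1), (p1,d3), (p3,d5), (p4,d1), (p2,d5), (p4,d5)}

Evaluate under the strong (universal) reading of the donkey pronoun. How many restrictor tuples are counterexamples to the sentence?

0

"him" takes "a player" as antecedent and "it" takes "a drill"; both are donkey pronouns co-varying with the restrictor.
Strong reading: for every (c,d,p) with showed(c,d,p), practised(p,d).
Restrictor triples: (c1,d3,p1)→practised(p1,d3) ✓  (c1,d5,p3)→practised(p3,d5) ✓  (c2,d1,p4)→practised(p4,d1) ✓  (c2,d5,p2)→practised(p2,d5) ✓  (c2,d5,p4)→practised(p4,d5) ✓
Counterexamples (restrictor triples failing the scope): 0.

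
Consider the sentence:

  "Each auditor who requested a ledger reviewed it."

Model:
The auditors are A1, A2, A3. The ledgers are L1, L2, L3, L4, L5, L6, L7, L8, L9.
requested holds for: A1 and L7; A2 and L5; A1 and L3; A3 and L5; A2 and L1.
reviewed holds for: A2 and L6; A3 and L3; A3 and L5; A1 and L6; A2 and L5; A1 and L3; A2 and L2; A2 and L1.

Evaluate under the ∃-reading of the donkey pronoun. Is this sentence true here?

True

"it" takes "a ledger" as antecedent — a donkey pronoun bound across the clause boundary.
Weak reading: every auditor a with some requested-ledger has at least one requested-ledger l such that reviewed(a,l).
Per auditor: A1:✓  A2:✓  A3:✓
Every auditor in the restrictor has a witness.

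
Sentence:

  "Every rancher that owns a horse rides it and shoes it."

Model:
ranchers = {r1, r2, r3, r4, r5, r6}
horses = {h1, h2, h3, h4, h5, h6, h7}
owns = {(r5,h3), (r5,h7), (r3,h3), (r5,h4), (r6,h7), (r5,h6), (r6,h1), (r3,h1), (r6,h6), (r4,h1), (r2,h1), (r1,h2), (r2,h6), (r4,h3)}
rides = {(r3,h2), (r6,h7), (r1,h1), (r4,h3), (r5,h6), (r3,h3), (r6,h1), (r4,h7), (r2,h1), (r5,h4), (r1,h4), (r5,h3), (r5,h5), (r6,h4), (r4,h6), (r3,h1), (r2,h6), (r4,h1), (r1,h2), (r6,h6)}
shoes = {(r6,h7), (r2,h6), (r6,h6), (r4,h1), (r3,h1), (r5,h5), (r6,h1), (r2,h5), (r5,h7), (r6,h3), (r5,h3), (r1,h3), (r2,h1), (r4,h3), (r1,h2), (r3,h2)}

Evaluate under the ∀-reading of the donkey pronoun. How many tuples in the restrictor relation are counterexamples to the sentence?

"it" takes "a horse" as antecedent — a donkey pronoun bound across the clause boundary.
Strong reading: for every (r,h) with owns(r,h), rides(r,h) ∧ shoes(r,h).
Restrictor pairs: (r1,h2) ✓  (r2,h1) ✓  (r2,h6) ✓  (r3,h1) ✓  (r3,h3) ✗  (r4,h1) ✓  (r4,h3) ✓  (r5,h3) ✓  (r5,h4) ✗  (r5,h6) ✗  (r5,h7) ✗  (r6,h1) ✓  (r6,h6) ✓  (r6,h7) ✓
Counterexamples (restrictor pairs failing the scope): 4.

4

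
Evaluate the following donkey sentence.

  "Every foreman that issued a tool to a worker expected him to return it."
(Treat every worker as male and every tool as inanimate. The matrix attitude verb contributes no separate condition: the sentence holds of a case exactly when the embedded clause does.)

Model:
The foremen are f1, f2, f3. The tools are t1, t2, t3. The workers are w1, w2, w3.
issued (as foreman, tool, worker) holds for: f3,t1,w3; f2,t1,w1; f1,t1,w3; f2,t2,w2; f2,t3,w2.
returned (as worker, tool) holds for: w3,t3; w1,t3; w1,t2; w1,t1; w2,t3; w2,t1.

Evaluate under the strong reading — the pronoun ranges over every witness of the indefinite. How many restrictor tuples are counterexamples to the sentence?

3

"him" takes "a worker" as antecedent and "it" takes "a tool"; both are donkey pronouns co-varying with the restrictor.
Strong reading: for every (f,t,w) with issued(f,t,w), returned(w,t).
Restrictor triples: (f1,t1,w3)→returned(w3,t1) ✗  (f2,t1,w1)→returned(w1,t1) ✓  (f2,t2,w2)→returned(w2,t2) ✗  (f2,t3,w2)→returned(w2,t3) ✓  (f3,t1,w3)→returned(w3,t1) ✗
Counterexamples (restrictor triples failing the scope): 3.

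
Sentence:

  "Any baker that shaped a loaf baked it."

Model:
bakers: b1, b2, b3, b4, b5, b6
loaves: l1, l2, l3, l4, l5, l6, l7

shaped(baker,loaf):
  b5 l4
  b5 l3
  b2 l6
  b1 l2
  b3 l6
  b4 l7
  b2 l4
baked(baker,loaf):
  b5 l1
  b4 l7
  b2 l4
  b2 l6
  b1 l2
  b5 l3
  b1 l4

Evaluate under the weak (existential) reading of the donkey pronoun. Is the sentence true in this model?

"it" takes "a loaf" as antecedent — a donkey pronoun bound across the clause boundary.
Weak reading: every baker b with some shaped-loaf has at least one shaped-loaf l such that baked(b,l).
Per baker: b1:✓  b2:✓  b3:✗  b4:✓  b5:✓
b3 has no witness among its shaped-loaves.

False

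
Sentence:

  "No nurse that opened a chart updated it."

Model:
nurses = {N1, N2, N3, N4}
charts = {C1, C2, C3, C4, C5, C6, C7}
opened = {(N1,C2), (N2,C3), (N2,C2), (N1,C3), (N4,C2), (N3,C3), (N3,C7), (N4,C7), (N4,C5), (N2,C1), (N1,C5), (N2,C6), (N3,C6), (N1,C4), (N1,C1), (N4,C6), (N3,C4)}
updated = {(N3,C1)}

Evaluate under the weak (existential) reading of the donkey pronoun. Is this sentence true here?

"it" takes "a chart" as antecedent — a donkey pronoun bound across the clause boundary.
Truth condition: for no (n,c) with opened(n,c) does updated(n,c) hold.
Restrictor pairs — does the scope hold? (N1,C1):fails  (N1,C2):fails  (N1,C3):fails  (N1,C4):fails  (N1,C5):fails  (N2,C1):fails  (N2,C2):fails  (N2,C3):fails  (N2,C6):fails  (N3,C3):fails  (N3,C4):fails  (N3,C6):fails  (N3,C7):fails  (N4,C2):fails  (N4,C5):fails  (N4,C6):fails  (N4,C7):fails
Scope holds for no restrictor pair, so the sentence is true.

True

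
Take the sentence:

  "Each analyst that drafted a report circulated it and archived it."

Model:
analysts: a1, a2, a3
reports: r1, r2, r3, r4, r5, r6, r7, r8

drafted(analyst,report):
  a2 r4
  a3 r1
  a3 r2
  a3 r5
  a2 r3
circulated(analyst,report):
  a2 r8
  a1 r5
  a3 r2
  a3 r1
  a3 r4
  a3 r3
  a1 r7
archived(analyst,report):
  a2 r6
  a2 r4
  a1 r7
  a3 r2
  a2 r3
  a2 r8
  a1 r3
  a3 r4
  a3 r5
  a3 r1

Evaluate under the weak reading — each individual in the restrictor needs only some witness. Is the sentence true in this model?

"it" takes "a report" as antecedent — a donkey pronoun bound across the clause boundary.
Weak reading: every analyst a with some drafted-report has at least one drafted-report r such that circulated(a,r) ∧ archived(a,r).
Per analyst: a2:✗  a3:✓
a2 has no witness among its drafted-reports.

False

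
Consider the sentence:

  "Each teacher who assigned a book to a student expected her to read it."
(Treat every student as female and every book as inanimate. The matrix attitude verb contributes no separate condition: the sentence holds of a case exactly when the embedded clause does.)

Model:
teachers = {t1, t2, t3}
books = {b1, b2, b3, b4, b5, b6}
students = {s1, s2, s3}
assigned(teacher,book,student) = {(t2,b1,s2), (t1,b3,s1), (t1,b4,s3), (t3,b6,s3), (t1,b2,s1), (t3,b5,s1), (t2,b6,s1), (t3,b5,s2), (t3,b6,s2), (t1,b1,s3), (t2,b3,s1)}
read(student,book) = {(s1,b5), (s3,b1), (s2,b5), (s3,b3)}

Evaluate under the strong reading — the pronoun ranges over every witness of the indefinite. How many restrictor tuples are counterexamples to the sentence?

8

"her" takes "a student" as antecedent and "it" takes "a book"; both are donkey pronouns co-varying with the restrictor.
Strong reading: for every (t,b,s) with assigned(t,b,s), read(s,b).
Restrictor triples: (t1,b1,s3)→read(s3,b1) ✓  (t1,b2,s1)→read(s1,b2) ✗  (t1,b3,s1)→read(s1,b3) ✗  (t1,b4,s3)→read(s3,b4) ✗  (t2,b1,s2)→read(s2,b1) ✗  (t2,b3,s1)→read(s1,b3) ✗  (t2,b6,s1)→read(s1,b6) ✗  (t3,b5,s1)→read(s1,b5) ✓  (t3,b5,s2)→read(s2,b5) ✓  (t3,b6,s2)→read(s2,b6) ✗  (t3,b6,s3)→read(s3,b6) ✗
Counterexamples (restrictor triples failing the scope): 8.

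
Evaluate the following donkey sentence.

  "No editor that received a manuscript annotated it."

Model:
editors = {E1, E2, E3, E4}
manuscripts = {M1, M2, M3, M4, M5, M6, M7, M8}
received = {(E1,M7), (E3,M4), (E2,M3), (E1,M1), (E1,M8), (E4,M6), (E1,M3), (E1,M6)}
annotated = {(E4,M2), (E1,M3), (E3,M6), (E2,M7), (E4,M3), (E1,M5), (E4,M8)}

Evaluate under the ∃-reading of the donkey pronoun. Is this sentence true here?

"it" takes "a manuscript" as antecedent — a donkey pronoun bound across the clause boundary.
Truth condition: for no (e,m) with received(e,m) does annotated(e,m) hold.
Restrictor pairs — does the scope hold? (E1,M1):fails  (E1,M3):holds  (E1,M6):fails  (E1,M7):fails  (E1,M8):fails  (E2,M3):fails  (E3,M4):fails  (E4,M6):fails
Scope holds for 1 pair(s), so the sentence is false.

False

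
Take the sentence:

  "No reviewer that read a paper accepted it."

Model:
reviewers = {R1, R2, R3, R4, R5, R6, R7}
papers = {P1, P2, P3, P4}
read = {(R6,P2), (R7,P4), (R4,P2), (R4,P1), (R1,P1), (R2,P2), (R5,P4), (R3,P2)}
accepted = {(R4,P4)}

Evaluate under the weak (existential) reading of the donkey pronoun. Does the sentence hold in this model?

"it" takes "a paper" as antecedent — a donkey pronoun bound across the clause boundary.
Truth condition: for no (r,p) with read(r,p) does accepted(r,p) hold.
Restrictor pairs — does the scope hold? (R1,P1):fails  (R2,P2):fails  (R3,P2):fails  (R4,P1):fails  (R4,P2):fails  (R5,P4):fails  (R6,P2):fails  (R7,P4):fails
Scope holds for no restrictor pair, so the sentence is true.

True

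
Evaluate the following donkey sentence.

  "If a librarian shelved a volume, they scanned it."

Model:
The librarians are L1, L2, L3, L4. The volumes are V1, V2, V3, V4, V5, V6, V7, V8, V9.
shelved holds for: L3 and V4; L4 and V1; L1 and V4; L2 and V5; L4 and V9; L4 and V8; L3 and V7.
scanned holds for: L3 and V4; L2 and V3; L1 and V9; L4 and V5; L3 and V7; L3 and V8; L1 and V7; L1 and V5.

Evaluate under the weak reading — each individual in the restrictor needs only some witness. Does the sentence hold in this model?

"it" takes "a volume" as antecedent — a donkey pronoun bound across the clause boundary.
Weak reading: every librarian l with some shelved-volume has at least one shelved-volume v such that scanned(l,v).
Per librarian: L1:✗  L2:✗  L3:✓  L4:✗
L1 has no witness among its shelved-volumes.

False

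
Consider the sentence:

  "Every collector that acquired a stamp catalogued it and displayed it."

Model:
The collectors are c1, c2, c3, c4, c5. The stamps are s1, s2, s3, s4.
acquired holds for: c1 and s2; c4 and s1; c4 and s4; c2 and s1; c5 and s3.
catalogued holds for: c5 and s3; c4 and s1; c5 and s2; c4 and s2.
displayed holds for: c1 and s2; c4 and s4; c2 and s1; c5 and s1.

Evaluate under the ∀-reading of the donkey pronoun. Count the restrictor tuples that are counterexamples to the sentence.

"it" takes "a stamp" as antecedent — a donkey pronoun bound across the clause boundary.
Strong reading: for every (c,s) with acquired(c,s), catalogued(c,s) ∧ displayed(c,s).
Restrictor pairs: (c1,s2) ✗  (c2,s1) ✗  (c4,s1) ✗  (c4,s4) ✗  (c5,s3) ✗
Counterexamples (restrictor pairs failing the scope): 5.

5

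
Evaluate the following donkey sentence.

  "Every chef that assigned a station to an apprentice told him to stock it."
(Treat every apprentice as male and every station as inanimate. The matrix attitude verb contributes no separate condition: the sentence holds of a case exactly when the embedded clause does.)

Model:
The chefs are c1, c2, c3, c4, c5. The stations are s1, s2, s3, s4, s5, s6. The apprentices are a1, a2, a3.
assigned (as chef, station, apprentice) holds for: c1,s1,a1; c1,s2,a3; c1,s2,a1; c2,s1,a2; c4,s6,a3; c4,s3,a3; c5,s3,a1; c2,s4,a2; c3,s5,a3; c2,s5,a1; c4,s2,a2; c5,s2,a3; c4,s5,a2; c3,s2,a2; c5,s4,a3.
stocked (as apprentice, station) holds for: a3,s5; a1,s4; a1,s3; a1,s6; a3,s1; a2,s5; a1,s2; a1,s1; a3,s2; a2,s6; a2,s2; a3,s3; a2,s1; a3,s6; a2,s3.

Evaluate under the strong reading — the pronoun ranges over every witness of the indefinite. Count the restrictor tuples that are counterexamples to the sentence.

3

"him" takes "an apprentice" as antecedent and "it" takes "a station"; both are donkey pronouns co-varying with the restrictor.
Strong reading: for every (c,s,a) with assigned(c,s,a), stocked(a,s).
Restrictor triples: (c1,s1,a1)→stocked(a1,s1) ✓  (c1,s2,a1)→stocked(a1,s2) ✓  (c1,s2,a3)→stocked(a3,s2) ✓  (c2,s1,a2)→stocked(a2,s1) ✓  (c2,s4,a2)→stocked(a2,s4) ✗  (c2,s5,a1)→stocked(a1,s5) ✗  (c3,s2,a2)→stocked(a2,s2) ✓  (c3,s5,a3)→stocked(a3,s5) ✓  (c4,s2,a2)→stocked(a2,s2) ✓  (c4,s3,a3)→stocked(a3,s3) ✓  (c4,s5,a2)→stocked(a2,s5) ✓  (c4,s6,a3)→stocked(a3,s6) ✓  (c5,s2,a3)→stocked(a3,s2) ✓  (c5,s3,a1)→stocked(a1,s3) ✓  (c5,s4,a3)→stocked(a3,s4) ✗
Counterexamples (restrictor triples failing the scope): 3.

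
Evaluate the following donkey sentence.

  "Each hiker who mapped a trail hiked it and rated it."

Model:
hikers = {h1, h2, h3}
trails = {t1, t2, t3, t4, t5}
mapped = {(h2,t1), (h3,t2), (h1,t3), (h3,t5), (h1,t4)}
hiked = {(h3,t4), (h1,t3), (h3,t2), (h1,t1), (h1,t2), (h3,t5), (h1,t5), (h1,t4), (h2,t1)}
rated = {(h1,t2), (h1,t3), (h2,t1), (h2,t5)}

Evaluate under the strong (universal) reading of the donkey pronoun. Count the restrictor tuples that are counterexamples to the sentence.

3

"it" takes "a trail" as antecedent — a donkey pronoun bound across the clause boundary.
Strong reading: for every (h,t) with mapped(h,t), hiked(h,t) ∧ rated(h,t).
Restrictor pairs: (h1,t3) ✓  (h1,t4) ✗  (h2,t1) ✓  (h3,t2) ✗  (h3,t5) ✗
Counterexamples (restrictor pairs failing the scope): 3.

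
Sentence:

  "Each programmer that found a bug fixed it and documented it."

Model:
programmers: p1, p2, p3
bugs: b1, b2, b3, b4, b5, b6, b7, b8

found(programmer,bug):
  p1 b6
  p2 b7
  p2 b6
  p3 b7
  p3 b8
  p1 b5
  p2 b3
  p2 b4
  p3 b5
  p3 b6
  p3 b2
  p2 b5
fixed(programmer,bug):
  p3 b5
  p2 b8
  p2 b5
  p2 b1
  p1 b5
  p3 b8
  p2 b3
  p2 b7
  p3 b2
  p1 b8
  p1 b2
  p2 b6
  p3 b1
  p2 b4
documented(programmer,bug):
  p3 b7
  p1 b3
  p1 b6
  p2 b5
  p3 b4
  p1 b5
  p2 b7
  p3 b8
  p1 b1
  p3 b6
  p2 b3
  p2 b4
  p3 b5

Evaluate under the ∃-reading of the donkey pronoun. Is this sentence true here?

True

"it" takes "a bug" as antecedent — a donkey pronoun bound across the clause boundary.
Weak reading: every programmer p with some found-bug has at least one found-bug b such that fixed(p,b) ∧ documented(p,b).
Per programmer: p1:✓  p2:✓  p3:✓
Every programmer in the restrictor has a witness.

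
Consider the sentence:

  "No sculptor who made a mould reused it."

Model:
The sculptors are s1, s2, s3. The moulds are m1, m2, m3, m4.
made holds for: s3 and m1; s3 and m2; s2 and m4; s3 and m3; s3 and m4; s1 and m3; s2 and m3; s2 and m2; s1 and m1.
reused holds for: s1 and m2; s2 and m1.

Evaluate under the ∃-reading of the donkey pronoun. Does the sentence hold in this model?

"it" takes "a mould" as antecedent — a donkey pronoun bound across the clause boundary.
Truth condition: for no (s,m) with made(s,m) does reused(s,m) hold.
Restrictor pairs — does the scope hold? (s1,m1):fails  (s1,m3):fails  (s2,m2):fails  (s2,m3):fails  (s2,m4):fails  (s3,m1):fails  (s3,m2):fails  (s3,m3):fails  (s3,m4):fails
Scope holds for no restrictor pair, so the sentence is true.

True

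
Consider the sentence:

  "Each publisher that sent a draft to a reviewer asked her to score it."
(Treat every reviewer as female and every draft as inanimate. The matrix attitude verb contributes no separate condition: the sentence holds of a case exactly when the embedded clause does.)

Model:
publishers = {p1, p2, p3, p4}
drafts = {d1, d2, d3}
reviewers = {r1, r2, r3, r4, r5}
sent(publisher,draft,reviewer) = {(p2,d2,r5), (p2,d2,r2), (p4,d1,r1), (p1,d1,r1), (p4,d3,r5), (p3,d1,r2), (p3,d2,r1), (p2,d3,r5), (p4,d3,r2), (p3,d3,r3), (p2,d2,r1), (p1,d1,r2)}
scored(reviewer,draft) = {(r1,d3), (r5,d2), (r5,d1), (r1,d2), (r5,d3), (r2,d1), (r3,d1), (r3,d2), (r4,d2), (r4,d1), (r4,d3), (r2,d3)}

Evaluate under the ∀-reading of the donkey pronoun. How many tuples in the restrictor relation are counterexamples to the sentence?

"her" takes "a reviewer" as antecedent and "it" takes "a draft"; both are donkey pronouns co-varying with the restrictor.
Strong reading: for every (p,d,r) with sent(p,d,r), scored(r,d).
Restrictor triples: (p1,d1,r1)→scored(r1,d1) ✗  (p1,d1,r2)→scored(r2,d1) ✓  (p2,d2,r1)→scored(r1,d2) ✓  (p2,d2,r2)→scored(r2,d2) ✗  (p2,d2,r5)→scored(r5,d2) ✓  (p2,d3,r5)→scored(r5,d3) ✓  (p3,d1,r2)→scored(r2,d1) ✓  (p3,d2,r1)→scored(r1,d2) ✓  (p3,d3,r3)→scored(r3,d3) ✗  (p4,d1,r1)→scored(r1,d1) ✗  (p4,d3,r2)→scored(r2,d3) ✓  (p4,d3,r5)→scored(r5,d3) ✓
Counterexamples (restrictor triples failing the scope): 4.

4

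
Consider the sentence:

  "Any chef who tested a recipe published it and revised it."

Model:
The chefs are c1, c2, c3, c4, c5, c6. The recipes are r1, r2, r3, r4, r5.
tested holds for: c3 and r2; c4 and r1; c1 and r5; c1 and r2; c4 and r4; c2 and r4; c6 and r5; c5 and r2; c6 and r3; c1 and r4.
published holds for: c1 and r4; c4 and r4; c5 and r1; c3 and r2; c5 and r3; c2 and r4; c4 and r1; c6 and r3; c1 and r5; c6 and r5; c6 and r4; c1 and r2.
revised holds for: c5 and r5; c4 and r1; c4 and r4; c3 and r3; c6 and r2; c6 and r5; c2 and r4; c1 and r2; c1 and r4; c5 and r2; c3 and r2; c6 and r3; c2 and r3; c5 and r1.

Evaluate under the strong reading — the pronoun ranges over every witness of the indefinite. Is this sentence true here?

"it" takes "a recipe" as antecedent — a donkey pronoun bound across the clause boundary.
Strong reading: for every (c,r) with tested(c,r), published(c,r) ∧ revised(c,r).
Restrictor pairs: (c1,r2) ✓  (c1,r4) ✓  (c1,r5) ✗  (c2,r4) ✓  (c3,r2) ✓  (c4,r1) ✓  (c4,r4) ✓  (c5,r2) ✗  (c6,r3) ✓  (c6,r5) ✓
Counterexample: (c1,r5) is in tested but fails the scope.

False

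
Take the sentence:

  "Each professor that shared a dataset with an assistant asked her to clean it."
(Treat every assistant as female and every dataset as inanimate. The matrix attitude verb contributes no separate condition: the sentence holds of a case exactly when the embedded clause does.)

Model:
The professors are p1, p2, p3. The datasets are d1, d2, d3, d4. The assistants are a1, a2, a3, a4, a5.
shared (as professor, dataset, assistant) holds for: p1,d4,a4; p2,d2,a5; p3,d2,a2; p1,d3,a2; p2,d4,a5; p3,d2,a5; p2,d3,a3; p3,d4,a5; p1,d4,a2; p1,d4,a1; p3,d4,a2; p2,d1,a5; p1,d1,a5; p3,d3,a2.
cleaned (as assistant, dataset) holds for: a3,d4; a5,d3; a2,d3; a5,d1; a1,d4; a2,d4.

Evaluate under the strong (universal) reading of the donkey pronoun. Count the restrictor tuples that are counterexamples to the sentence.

"her" takes "an assistant" as antecedent and "it" takes "a dataset"; both are donkey pronouns co-varying with the restrictor.
Strong reading: for every (p,d,a) with shared(p,d,a), cleaned(a,d).
Restrictor triples: (p1,d1,a5)→cleaned(a5,d1) ✓  (p1,d3,a2)→cleaned(a2,d3) ✓  (p1,d4,a1)→cleaned(a1,d4) ✓  (p1,d4,a2)→cleaned(a2,d4) ✓  (p1,d4,a4)→cleaned(a4,d4) ✗  (p2,d1,a5)→cleaned(a5,d1) ✓  (p2,d2,a5)→cleaned(a5,d2) ✗  (p2,d3,a3)→cleaned(a3,d3) ✗  (p2,d4,a5)→cleaned(a5,d4) ✗  (p3,d2,a2)→cleaned(a2,d2) ✗  (p3,d2,a5)→cleaned(a5,d2) ✗  (p3,d3,a2)→cleaned(a2,d3) ✓  (p3,d4,a2)→cleaned(a2,d4) ✓  (p3,d4,a5)→cleaned(a5,d4) ✗
Counterexamples (restrictor triples failing the scope): 7.

7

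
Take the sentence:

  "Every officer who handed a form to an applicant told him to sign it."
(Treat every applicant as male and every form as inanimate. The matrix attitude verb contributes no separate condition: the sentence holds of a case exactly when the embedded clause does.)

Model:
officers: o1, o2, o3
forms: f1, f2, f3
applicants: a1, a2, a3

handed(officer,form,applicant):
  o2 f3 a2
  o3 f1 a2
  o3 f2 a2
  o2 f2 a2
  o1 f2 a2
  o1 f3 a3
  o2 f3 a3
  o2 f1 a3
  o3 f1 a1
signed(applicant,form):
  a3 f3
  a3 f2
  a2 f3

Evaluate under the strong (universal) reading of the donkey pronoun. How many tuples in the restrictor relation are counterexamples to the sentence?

6

"him" takes "an applicant" as antecedent and "it" takes "a form"; both are donkey pronouns co-varying with the restrictor.
Strong reading: for every (o,f,a) with handed(o,f,a), signed(a,f).
Restrictor triples: (o1,f2,a2)→signed(a2,f2) ✗  (o1,f3,a3)→signed(a3,f3) ✓  (o2,f1,a3)→signed(a3,f1) ✗  (o2,f2,a2)→signed(a2,f2) ✗  (o2,f3,a2)→signed(a2,f3) ✓  (o2,f3,a3)→signed(a3,f3) ✓  (o3,f1,a1)→signed(a1,f1) ✗  (o3,f1,a2)→signed(a2,f1) ✗  (o3,f2,a2)→signed(a2,f2) ✗
Counterexamples (restrictor triples failing the scope): 6.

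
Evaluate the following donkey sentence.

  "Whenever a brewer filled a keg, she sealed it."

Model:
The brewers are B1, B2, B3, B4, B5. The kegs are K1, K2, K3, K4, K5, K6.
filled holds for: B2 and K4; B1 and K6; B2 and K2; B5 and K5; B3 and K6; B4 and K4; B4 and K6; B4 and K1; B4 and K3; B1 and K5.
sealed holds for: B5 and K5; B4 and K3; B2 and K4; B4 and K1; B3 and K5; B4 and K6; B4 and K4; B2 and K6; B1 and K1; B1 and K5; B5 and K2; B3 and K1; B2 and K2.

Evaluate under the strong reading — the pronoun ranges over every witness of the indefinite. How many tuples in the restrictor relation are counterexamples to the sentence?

2

"it" takes "a keg" as antecedent — a donkey pronoun bound across the clause boundary.
Strong reading: for every (b,k) with filled(b,k), sealed(b,k).
Restrictor pairs: (B1,K5) ✓  (B1,K6) ✗  (B2,K2) ✓  (B2,K4) ✓  (B3,K6) ✗  (B4,K1) ✓  (B4,K3) ✓  (B4,K4) ✓  (B4,K6) ✓  (B5,K5) ✓
Counterexamples (restrictor pairs failing the scope): 2.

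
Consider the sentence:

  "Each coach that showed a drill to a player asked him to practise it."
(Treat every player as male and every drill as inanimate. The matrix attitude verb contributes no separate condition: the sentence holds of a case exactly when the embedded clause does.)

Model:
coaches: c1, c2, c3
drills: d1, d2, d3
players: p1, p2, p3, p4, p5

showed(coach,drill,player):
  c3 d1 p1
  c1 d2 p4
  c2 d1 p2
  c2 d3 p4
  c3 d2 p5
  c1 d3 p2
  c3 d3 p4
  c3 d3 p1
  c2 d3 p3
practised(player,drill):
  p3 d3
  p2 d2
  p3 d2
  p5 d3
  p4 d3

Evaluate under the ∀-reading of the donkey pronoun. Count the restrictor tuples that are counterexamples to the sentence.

6

"him" takes "a player" as antecedent and "it" takes "a drill"; both are donkey pronouns co-varying with the restrictor.
Strong reading: for every (c,d,p) with showed(c,d,p), practised(p,d).
Restrictor triples: (c1,d2,p4)→practised(p4,d2) ✗  (c1,d3,p2)→practised(p2,d3) ✗  (c2,d1,p2)→practised(p2,d1) ✗  (c2,d3,p3)→practised(p3,d3) ✓  (c2,d3,p4)→practised(p4,d3) ✓  (c3,d1,p1)→practised(p1,d1) ✗  (c3,d2,p5)→practised(p5,d2) ✗  (c3,d3,p1)→practised(p1,d3) ✗  (c3,d3,p4)→practised(p4,d3) ✓
Counterexamples (restrictor triples failing the scope): 6.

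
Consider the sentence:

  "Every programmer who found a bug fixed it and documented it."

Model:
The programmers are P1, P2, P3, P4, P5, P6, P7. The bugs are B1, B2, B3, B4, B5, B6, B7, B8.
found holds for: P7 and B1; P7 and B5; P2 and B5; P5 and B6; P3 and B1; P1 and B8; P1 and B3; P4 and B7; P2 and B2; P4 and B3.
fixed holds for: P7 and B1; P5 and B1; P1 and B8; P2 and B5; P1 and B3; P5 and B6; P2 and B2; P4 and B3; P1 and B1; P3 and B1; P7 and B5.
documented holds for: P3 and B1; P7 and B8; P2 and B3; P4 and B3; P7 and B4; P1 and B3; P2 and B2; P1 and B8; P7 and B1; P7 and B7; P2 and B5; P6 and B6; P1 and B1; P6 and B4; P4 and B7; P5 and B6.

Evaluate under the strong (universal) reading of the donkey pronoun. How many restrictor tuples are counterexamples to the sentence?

2

"it" takes "a bug" as antecedent — a donkey pronoun bound across the clause boundary.
Strong reading: for every (p,b) with found(p,b), fixed(p,b) ∧ documented(p,b).
Restrictor pairs: (P1,B3) ✓  (P1,B8) ✓  (P2,B2) ✓  (P2,B5) ✓  (P3,B1) ✓  (P4,B3) ✓  (P4,B7) ✗  (P5,B6) ✓  (P7,B1) ✓  (P7,B5) ✗
Counterexamples (restrictor pairs failing the scope): 2.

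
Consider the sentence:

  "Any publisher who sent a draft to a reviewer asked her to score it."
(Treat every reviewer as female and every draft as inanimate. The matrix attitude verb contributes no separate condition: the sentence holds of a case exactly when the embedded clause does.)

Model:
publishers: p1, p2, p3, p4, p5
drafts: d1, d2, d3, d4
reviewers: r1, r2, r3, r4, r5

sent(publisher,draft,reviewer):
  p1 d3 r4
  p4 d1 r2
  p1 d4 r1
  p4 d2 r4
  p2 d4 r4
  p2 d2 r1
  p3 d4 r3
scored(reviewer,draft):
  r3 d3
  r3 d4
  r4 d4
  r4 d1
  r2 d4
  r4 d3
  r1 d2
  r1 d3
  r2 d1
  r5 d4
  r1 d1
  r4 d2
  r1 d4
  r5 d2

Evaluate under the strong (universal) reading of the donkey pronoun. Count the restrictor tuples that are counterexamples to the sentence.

0

"her" takes "a reviewer" as antecedent and "it" takes "a draft"; both are donkey pronouns co-varying with the restrictor.
Strong reading: for every (p,d,r) with sent(p,d,r), scored(r,d).
Restrictor triples: (p1,d3,r4)→scored(r4,d3) ✓  (p1,d4,r1)→scored(r1,d4) ✓  (p2,d2,r1)→scored(r1,d2) ✓  (p2,d4,r4)→scored(r4,d4) ✓  (p3,d4,r3)→scored(r3,d4) ✓  (p4,d1,r2)→scored(r2,d1) ✓  (p4,d2,r4)→scored(r4,d2) ✓
Counterexamples (restrictor triples failing the scope): 0.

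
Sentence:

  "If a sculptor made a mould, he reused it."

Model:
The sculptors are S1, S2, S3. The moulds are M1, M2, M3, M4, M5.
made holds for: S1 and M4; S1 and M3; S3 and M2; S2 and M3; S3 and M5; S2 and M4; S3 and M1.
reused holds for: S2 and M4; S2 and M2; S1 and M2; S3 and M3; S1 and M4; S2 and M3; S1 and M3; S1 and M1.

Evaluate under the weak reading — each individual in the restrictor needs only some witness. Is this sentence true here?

"it" takes "a mould" as antecedent — a donkey pronoun bound across the clause boundary.
Weak reading: every sculptor s with some made-mould has at least one made-mould m such that reused(s,m).
Per sculptor: S1:✓  S2:✓  S3:✗
S3 has no witness among its made-moulds.

False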